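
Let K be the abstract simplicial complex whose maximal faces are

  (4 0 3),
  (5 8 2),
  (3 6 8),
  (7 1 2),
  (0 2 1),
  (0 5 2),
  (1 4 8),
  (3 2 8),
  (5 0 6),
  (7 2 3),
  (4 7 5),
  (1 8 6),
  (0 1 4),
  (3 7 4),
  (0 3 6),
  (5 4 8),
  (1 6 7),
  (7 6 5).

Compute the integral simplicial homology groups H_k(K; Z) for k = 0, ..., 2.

Order the vertices as 0 < 1 < 2 < 3 < 4 < 5 < 6 < 7 < 8. Listing each simplex with vertices in this order, K has dimension 2 with simplices:

  0-simplices (9): [0], [1], [2], [3], [4], [5], [6], [7], [8]
  1-simplices (27): (27 of them)
  2-simplices (18): [0,1,2], [0,1,4], [0,2,5], [0,3,4], [0,3,6], [0,5,6], [1,2,7], [1,4,8], [1,6,7], [1,6,8], [2,3,7], [2,3,8], [2,5,8], [3,4,7], [3,6,8], [4,5,7], [4,5,8], [5,6,7]

giving chain groups C_0 ≅ Z^9, C_1 ≅ Z^27, C_2 ≅ Z^18.

The boundary map ∂_1: C_1 → C_0 maps an edge to its endpoints' difference, ∂[p,q] = q − p.
As a 9×27 matrix over Z this has rank 8, with invariant factors (1,1,1,1,1,1,1,1).

∂_2: C_2 → C_1 maps a triangle to the signed sum of its edges. For instance
  ∂[5,6,7] = [6,7] − [5,7] + [5,6],
  ∂[0,5,6] = [5,6] − [0,6] + [0,5].
The 27×18 boundary matrix has rank 17 and Smith normal form diag(1,1,1,1,1,1,1,1,1,1,1,1,1,1,1,1,1).

Reading off H_k = ker ∂_k / im ∂_{k+1}:

  H_0: rank C_0 − rank ∂_1 = 9 − 8 = 1, and the invariant factors of ∂_1 are all 1, so H_0 = Z.
  H_1: rank ker ∂_1 − rank ∂_2 = (27 − 8) − 17 = 2, and the invariant factors of ∂_2 are all 1, so H_1 = Z^2.
  H_2: rank ker ∂_2 − rank ∂_3 = (18 − 17) − 0 = 1, and there is no ∂_3, so H_2 = Z.

(K is a triangulation of the torus T^2.)

H_0 = Z,  H_1 = Z^2,  H_2 = Z.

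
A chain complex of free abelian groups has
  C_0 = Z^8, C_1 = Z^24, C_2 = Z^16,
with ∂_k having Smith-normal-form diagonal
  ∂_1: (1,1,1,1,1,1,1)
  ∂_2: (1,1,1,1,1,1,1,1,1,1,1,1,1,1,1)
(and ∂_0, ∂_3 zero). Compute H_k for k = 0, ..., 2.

H_0: b_0 = 8 − 0 − 7 = 1; torsion from ∂_1 factors > 1: none. So H_0 ≅ Z.
H_1: b_1 = 24 − 7 − 15 = 2; torsion from ∂_2 factors > 1: none. So H_1 ≅ Z^2.
H_2: b_2 = 16 − 15 − 0 = 1; torsion from ∂_3 factors > 1: none. So H_2 ≅ Z.

H_0 ≅ Z,  H_1 ≅ Z^2,  H_2 ≅ Z.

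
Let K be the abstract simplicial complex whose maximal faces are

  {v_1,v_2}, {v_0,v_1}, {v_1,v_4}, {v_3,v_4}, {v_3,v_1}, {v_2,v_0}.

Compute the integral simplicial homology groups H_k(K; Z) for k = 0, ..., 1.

Fix the vertex order v_0 < v_1 < v_2 < v_3 < v_4 and write every simplex with vertices in increasing order. Then dim K = 1 and the simplices of K are:

  0-simplices (5): [v_0], [v_1], [v_2], [v_3], [v_4]
  1-simplices (6): [v_0,v_1], [v_0,v_2], [v_1,v_2], [v_1,v_3], [v_1,v_4], [v_3,v_4]

so the chain groups are C_0 ≅ Z^5, C_1 ≅ Z^6.

The boundary map ∂_1: C_1 → C_0 is given by ∂[p,q] = [q] − [p]. For instance
  ∂[v_1,v_2] = [v_2] − [v_1].
As a 5×6 matrix over Z this has rank 4, with invariant factors (1,1,1,1).

Computing H_k = (kernel of ∂_k) / (image of ∂_{k+1}):

  H_0: rank C_0 − rank ∂_1 = 5 − 4 = 1, and the invariant factors of ∂_1 are all 1, so H_0 ≅ Z.
  H_1: rank ker ∂_1 − rank ∂_2 = (6 − 4) − 0 = 2, and there is no ∂_2, so H_1 ≅ Z^2.

As a check, the Euler characteristic is 5 − 6 = -1, which agrees with 1 − 2 = -1.

H_0 = Z,  H_1 = Z^2.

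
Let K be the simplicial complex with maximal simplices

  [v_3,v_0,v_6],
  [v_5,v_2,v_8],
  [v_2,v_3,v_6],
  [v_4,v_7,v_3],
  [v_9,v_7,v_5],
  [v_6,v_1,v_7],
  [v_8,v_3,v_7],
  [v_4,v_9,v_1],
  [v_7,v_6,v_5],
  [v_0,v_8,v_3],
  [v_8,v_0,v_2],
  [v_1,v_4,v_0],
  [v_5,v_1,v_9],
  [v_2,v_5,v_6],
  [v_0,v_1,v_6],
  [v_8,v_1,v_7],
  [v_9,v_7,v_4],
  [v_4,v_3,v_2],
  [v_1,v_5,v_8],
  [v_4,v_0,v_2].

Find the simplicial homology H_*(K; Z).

H_0 = Z,  H_1 = Z ⊕ Z/2,  H_2 = 0.

K has 10 vertices, 30 edges, 20 triangles.
rank ∂_0 = 0, rank ∂_1 = 9 ⇒ b_0 = 10 − 0 − 9 = 1; all invariant factors of ∂_1 are 1 so no torsion. So H_0 ≅ Z.
rank ∂_1 = 9, rank ∂_2 = 20 ⇒ b_1 = 30 − 9 − 20 = 1; ∂_2 has invariant factor(s) [2] giving torsion. So H_1 ≅ Z ⊕ Z/2.
rank ∂_2 = 20, rank ∂_3 = 0 ⇒ b_2 = 20 − 20 − 0 = 0. So H_2 ≅ 0.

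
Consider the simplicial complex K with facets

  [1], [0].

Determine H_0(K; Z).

H_0 ≅ Z^2.

Order the vertices as 0 < 1. Listing each simplex with vertices in this order, K has dimension 0 with simplices:

  0-simplices (2): [0], [1]

Hence C_0 ≅ Z^2.

Reading off H_k = ker ∂_k / im ∂_{k+1}:

  H_0: rank C_0 − rank ∂_1 = 2 − 0 = 2, and there is no ∂_1, so H_0 ≅ Z^2.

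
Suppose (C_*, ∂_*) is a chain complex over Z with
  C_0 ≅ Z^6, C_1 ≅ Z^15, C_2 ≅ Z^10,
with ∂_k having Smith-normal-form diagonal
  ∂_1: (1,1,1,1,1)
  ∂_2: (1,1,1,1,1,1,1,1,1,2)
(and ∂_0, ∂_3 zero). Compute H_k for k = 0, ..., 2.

H_0: b_0 = 6 − 0 − 5 = 1; torsion from ∂_1 factors > 1: none. So H_0 ≅ Z.
H_1: b_1 = 15 − 5 − 10 = 0; torsion from ∂_2 factors > 1: [2]. So H_1 ≅ Z/2.
H_2: b_2 = 10 − 10 − 0 = 0; torsion from ∂_3 factors > 1: none. So H_2 ≅ 0.

H_0 ≅ Z,  H_1 ≅ Z/2,  H_2 = 0.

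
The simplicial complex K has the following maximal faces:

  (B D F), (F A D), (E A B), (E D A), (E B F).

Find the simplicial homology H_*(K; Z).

H_0 ≅ Z,  H_1 ≅ Z,  H_2 = 0.

Fix the vertex order A < B < D < E < F and write every simplex with vertices in increasing order. Then dim K = 2 and the simplices of K are:

  0-simplices (5): A, B, D, E, F
  1-simplices (10): AB, AD, AE, AF, BD, BE, BF, DE, DF, EF
  2-simplices (5): ABE, ADE, ADF, BDF, BEF

so the chain groups are C_0 ≅ Z^5, C_1 ≅ Z^10, C_2 ≅ Z^5.

Boundary ∂_1: C_1 → C_0 is given by ∂[p,q] = [q] − [p].
This gives a 5×10 integer matrix of rank 4; reducing to Smith normal form yields diagonal entries (1,1,1,1).

∂_2: C_2 → C_1 maps a triangle to the signed sum of its edges. For instance
  ∂BEF = EF − BF + BE,
  ∂BDF = DF − BF + BD.
The resulting 10×5 matrix has rank 5, and its Smith normal form has invariant factors (1,1,1,1,1).

Now H_k = ker ∂_k / im ∂_{k+1}, so:

  H_0: rank C_0 − rank ∂_1 = 5 − 4 = 1, and the invariant factors of ∂_1 are all 1, so H_0 ≅ Z.
  H_1: rank ker ∂_1 − rank ∂_2 = (10 − 4) − 5 = 1, and the invariant factors of ∂_2 are all 1, so H_1 ≅ Z.
  H_2: rank ker ∂_2 − rank ∂_3 = (5 − 5) − 0 = 0, and there is no ∂_3, so H_2 ≅ 0.

As a check, the Euler characteristic is 5 − 10 + 5 = 0, which agrees with 1 − 1 + 0 = 0.
(K is a triangulation of the Möbius band.)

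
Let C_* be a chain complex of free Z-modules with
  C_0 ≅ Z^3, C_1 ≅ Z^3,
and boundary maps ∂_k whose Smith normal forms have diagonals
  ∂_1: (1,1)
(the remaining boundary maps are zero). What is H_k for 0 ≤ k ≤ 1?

H_0: b_0 = 3 − 0 − 2 = 1; torsion from ∂_1 factors > 1: none. So H_0 = Z.
H_1: b_1 = 3 − 2 − 0 = 1; torsion from ∂_2 factors > 1: none. So H_1 = Z.

H_0 = Z,  H_1 = Z.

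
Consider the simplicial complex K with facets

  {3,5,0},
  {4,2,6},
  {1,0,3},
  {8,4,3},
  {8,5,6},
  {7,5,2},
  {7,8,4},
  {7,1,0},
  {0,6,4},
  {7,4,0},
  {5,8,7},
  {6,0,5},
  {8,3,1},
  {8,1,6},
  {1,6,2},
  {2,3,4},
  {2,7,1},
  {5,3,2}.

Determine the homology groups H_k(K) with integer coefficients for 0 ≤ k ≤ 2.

H_0 ≅ Z,  H_1 ≅ Z^2,  H_2 ≅ Z.

K has 9 vertices, 27 edges, 18 triangles.
rank ∂_0 = 0, rank ∂_1 = 8 ⇒ b_0 = 9 − 0 − 8 = 1; all invariant factors of ∂_1 are 1 so no torsion. So H_0 ≅ Z.
rank ∂_1 = 8, rank ∂_2 = 17 ⇒ b_1 = 27 − 8 − 17 = 2; all invariant factors of ∂_2 are 1 so no torsion. So H_1 ≅ Z^2.
rank ∂_2 = 17, rank ∂_3 = 0 ⇒ b_2 = 18 − 17 − 0 = 1. So H_2 ≅ Z.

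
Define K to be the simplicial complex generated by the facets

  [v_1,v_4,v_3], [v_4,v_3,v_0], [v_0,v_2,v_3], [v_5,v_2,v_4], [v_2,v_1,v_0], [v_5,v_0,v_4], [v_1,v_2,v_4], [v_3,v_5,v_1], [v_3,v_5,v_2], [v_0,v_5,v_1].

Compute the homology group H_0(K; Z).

K has 6 vertices, 15 edges, 10 triangles.
rank ∂_0 = 0, rank ∂_1 = 5 ⇒ b_0 = 6 − 0 − 5 = 1; all invariant factors of ∂_1 are 1 so no torsion. So H_0 = Z.

H_0 = Z.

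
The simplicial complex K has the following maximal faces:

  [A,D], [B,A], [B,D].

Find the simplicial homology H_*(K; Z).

Fix the vertex order A < B < D and write every simplex with vertices in increasing order. Then dim K = 1 and the simplices of K are:

  0-simplices (3): A, B, D
  1-simplices (3): AB, AD, BD

giving chain groups C_0 ≅ Z^3, C_1 ≅ Z^3.

Boundary ∂_1: C_1 → C_0 sends each edge [p,q] (with p < q) to q − p.
This gives a 3×3 integer matrix of rank 2; reducing to Smith normal form yields diagonal entries (1,1).

Computing H_k = (kernel of ∂_k) / (image of ∂_{k+1}):

  H_0: rank C_0 − rank ∂_1 = 3 − 2 = 1, and the invariant factors of ∂_1 are all 1, so H_0 ≅ Z.
  H_1: rank ker ∂_1 − rank ∂_2 = (3 − 2) − 0 = 1, and there is no ∂_2, so H_1 ≅ Z.

As a check, the Euler characteristic is 3 − 3 = 0, which agrees with 1 − 1 = 0.

H_0 ≅ Z,  H_1 ≅ Z.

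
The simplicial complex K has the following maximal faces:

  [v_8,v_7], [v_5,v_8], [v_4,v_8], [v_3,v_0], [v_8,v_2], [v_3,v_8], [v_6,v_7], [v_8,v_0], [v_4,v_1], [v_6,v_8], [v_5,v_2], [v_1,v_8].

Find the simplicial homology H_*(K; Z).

H_0 = Z,  H_1 = Z^4.

Order the vertices as v_0 < v_1 < v_2 < v_3 < v_4 < v_5 < v_6 < v_7 < v_8. Listing each simplex with vertices in this order, K has dimension 1 with simplices:

  0-simplices (9): [v_0], [v_1], [v_2], [v_3], [v_4], [v_5], [v_6], [v_7], [v_8]
  1-simplices (12): [v_0,v_3], [v_0,v_8], [v_1,v_4], [v_1,v_8], [v_2,v_5], [v_2,v_8], [v_3,v_8], [v_4,v_8], [v_5,v_8], [v_6,v_7], [v_6,v_8], [v_7,v_8]

giving chain groups C_0 ≅ Z^9, C_1 ≅ Z^12.

The boundary map ∂_1: C_1 → C_0 sends each edge [p,q] (with p < q) to q − p.
This gives a 9×12 integer matrix of rank 8; reducing to Smith normal form yields diagonal entries (1,1,1,1,1,1,1,1).

Now H_k = ker ∂_k / im ∂_{k+1}, so:

  H_0: rank C_0 − rank ∂_1 = 9 − 8 = 1, and the invariant factors of ∂_1 are all 1, so H_0 = Z.
  H_1: rank ker ∂_1 − rank ∂_2 = (12 − 8) − 0 = 4, and there is no ∂_2, so H_1 = Z^4.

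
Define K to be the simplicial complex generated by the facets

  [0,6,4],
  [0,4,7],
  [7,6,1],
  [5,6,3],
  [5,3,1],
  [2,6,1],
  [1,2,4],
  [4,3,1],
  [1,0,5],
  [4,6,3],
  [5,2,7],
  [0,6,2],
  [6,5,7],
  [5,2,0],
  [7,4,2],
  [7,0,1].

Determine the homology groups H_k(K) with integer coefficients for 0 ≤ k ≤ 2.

H_0 = Z,  H_1 = Z^2,  H_2 = Z.

Take the total order 0 < 1 < 2 < 3 < 4 < 5 < 6 < 7 on the vertex set. Then K (dimension 2) consists of the simplices:

  0-simplices (8): [0], [1], [2], [3], [4], [5], [6], [7]
  1-simplices (24): (24 of them)
  2-simplices (16): [0,1,5], [0,1,7], [0,2,5], [0,2,6], [0,4,6], [0,4,7], [1,2,4], [1,2,6], [1,3,4], [1,3,5], [1,6,7], [2,4,7], [2,5,7], [3,4,6], [3,5,6], [5,6,7]

so the chain groups are C_0 ≅ Z^8, C_1 ≅ Z^24, C_2 ≅ Z^16.

∂_1: C_1 → C_0 maps an edge to its endpoints' difference, ∂[p,q] = q − p.
This gives a 8×24 integer matrix of rank 7; reducing to Smith normal form yields diagonal entries (1,1,1,1,1,1,1).

∂_2: C_2 → C_1 acts by ∂[p,q,r] = [q,r] − [p,r] + [p,q]. For instance
  ∂[1,2,4] = [2,4] − [1,4] + [1,2],
  ∂[0,1,5] = [1,5] − [0,5] + [0,1].
As a 24×16 matrix over Z this has rank 15, with invariant factors (1,1,1,1,1,1,1,1,1,1,1,1,1,1,1).

Computing H_k = (kernel of ∂_k) / (image of ∂_{k+1}):

  H_0: rank C_0 − rank ∂_1 = 8 − 7 = 1, and the invariant factors of ∂_1 are all 1, so H_0 ≅ Z.
  H_1: rank ker ∂_1 − rank ∂_2 = (24 − 7) − 15 = 2, and the invariant factors of ∂_2 are all 1, so H_1 ≅ Z^2.
  H_2: rank ker ∂_2 − rank ∂_3 = (16 − 15) − 0 = 1, and there is no ∂_3, so H_2 ≅ Z.

As a check, the Euler characteristic is 8 − 24 + 16 = 0, which agrees with 1 − 2 + 1 = 0.
(K is a triangulation of the torus T^2.)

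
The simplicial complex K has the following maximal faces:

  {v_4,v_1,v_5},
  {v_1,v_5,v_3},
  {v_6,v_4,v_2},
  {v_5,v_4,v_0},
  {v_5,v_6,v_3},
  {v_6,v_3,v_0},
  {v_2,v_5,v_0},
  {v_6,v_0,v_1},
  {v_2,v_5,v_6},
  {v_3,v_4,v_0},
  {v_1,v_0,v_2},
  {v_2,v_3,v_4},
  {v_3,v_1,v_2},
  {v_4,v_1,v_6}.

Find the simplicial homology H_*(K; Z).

K has 7 vertices, 21 edges, 14 triangles.
rank ∂_0 = 0, rank ∂_1 = 6 ⇒ b_0 = 7 − 0 − 6 = 1; all invariant factors of ∂_1 are 1 so no torsion. So H_0 ≅ Z.
rank ∂_1 = 6, rank ∂_2 = 13 ⇒ b_1 = 21 − 6 − 13 = 2; all invariant factors of ∂_2 are 1 so no torsion. So H_1 ≅ Z^2.
rank ∂_2 = 13, rank ∂_3 = 0 ⇒ b_2 = 14 − 13 − 0 = 1. So H_2 ≅ Z.

H_0 ≅ Z,  H_1 ≅ Z^2,  H_2 ≅ Z.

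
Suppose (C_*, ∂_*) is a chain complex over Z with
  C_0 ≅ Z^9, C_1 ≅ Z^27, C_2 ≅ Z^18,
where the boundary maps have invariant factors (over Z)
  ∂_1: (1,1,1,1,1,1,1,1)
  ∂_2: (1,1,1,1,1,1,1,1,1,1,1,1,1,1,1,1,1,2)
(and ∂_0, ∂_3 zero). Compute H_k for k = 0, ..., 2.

H_0 ≅ Z,  H_1 ≅ Z ⊕ Z/2Z,  H_2 = 0.

H_0: b_0 = 9 − 0 − 8 = 1; torsion from ∂_1 factors > 1: none. So H_0 ≅ Z.
H_1: b_1 = 27 − 8 − 18 = 1; torsion from ∂_2 factors > 1: [2]. So H_1 ≅ Z ⊕ Z/2Z.
H_2: b_2 = 18 − 18 − 0 = 0; torsion from ∂_3 factors > 1: none. So H_2 ≅ 0.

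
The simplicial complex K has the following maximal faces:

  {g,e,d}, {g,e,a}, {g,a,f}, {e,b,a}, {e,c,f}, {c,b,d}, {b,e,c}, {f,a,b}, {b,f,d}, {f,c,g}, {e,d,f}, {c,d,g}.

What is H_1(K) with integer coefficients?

Order the vertices as a < b < c < d < e < f < g. Listing each simplex with vertices in this order, K has dimension 2 with simplices:

  0-simplices (7): a, b, c, d, e, f, g
  1-simplices (18): ab, ae, af, ag, bc, bd, be, bf, cd, ce, cf, cg, de, df, dg, ef, eg, fg
  2-simplices (12): abe, abf, aeg, afg, bcd, bce, bdf, cdg, cef, cfg, def, deg

giving chain groups C_0 ≅ Z^7, C_1 ≅ Z^18, C_2 ≅ Z^12.

The boundary map ∂_1: C_1 → C_0 is given by ∂[p,q] = [q] − [p].
As a 7×18 matrix over Z this has rank 6, with invariant factors (1,1,1,1,1,1).

∂_2: C_2 → C_1 maps a triangle to the signed sum of its edges. For instance
  ∂bce = ce − be + bc,
  ∂abf = bf − af + ab.
The 18×12 boundary matrix has rank 12 and Smith normal form diag(1,1,1,1,1,1,1,1,1,1,1,2).

Now H_k = ker ∂_k / im ∂_{k+1}, so:

  H_1: rank ker ∂_1 − rank ∂_2 = (18 − 6) − 12 = 0, and ∂_2 has invariant factor 2 > 1, so H_1 ≅ Z/2.

(K is a triangulation of the real projective plane RP^2.)

H_1 = Z/2.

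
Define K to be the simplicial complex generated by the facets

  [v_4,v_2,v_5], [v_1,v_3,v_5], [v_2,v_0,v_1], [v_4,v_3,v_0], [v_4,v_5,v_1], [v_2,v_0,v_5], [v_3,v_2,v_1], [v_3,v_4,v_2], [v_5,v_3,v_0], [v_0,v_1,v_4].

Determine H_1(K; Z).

We work with the vertex ordering v_0 < v_1 < v_2 < v_3 < v_4 < v_5. The simplices of K, each written with vertices in increasing order, are:

  0-simplices (6): [v_0], [v_1], [v_2], [v_3], [v_4], [v_5]
  1-simplices (15): (15 of them)
  2-simplices (10): [v_0,v_1,v_2], [v_0,v_1,v_4], [v_0,v_2,v_5], [v_0,v_3,v_4], [v_0,v_3,v_5], [v_1,v_2,v_3], [v_1,v_3,v_5], [v_1,v_4,v_5], [v_2,v_3,v_4], [v_2,v_4,v_5]

Hence C_0 ≅ Z^6, C_1 ≅ Z^15, C_2 ≅ Z^10.

∂_1: C_1 → C_0 sends each edge [p,q] (with p < q) to q − p.
The resulting 6×15 matrix has rank 5, and its Smith normal form has invariant factors (1,1,1,1,1).

Boundary ∂_2: C_2 → C_1 acts by ∂[p,q,r] = [q,r] − [p,r] + [p,q]. For instance
  ∂[v_2,v_3,v_4] = [v_3,v_4] − [v_2,v_4] + [v_2,v_3],
  ∂[v_0,v_1,v_4] = [v_1,v_4] − [v_0,v_4] + [v_0,v_1].
As a 15×10 matrix over Z this has rank 10, with invariant factors (1,1,1,1,1,1,1,1,1,2).

Computing H_k = (kernel of ∂_k) / (image of ∂_{k+1}):

  H_1: rank ker ∂_1 − rank ∂_2 = (15 − 5) − 10 = 0, and ∂_2 has invariant factor 2 > 1, so H_1 ≅ Z/2Z.

H_1 = Z/2Z.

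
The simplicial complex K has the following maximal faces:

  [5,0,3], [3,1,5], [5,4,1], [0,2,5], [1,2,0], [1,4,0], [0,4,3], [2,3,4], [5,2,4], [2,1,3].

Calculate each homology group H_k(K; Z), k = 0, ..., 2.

H_0 = Z,  H_1 = Z/2,  H_2 = 0.

Order the vertices as 0 < 1 < 2 < 3 < 4 < 5. Listing each simplex with vertices in this order, K has dimension 2 with simplices:

  0-simplices (6): [0], [1], [2], [3], [4], [5]
  1-simplices (15): [0,1], [0,2], [0,3], [0,4], [0,5], [1,2], [1,3], [1,4], [1,5], [2,3], [2,4], [2,5], [3,4], [3,5], [4,5]
  2-simplices (10): [0,1,2], [0,1,4], [0,2,5], [0,3,4], [0,3,5], [1,2,3], [1,3,5], [1,4,5], [2,3,4], [2,4,5]

giving chain groups C_0 ≅ Z^6, C_1 ≅ Z^15, C_2 ≅ Z^10.

Boundary ∂_1: C_1 → C_0 sends each edge [p,q] (with p < q) to q − p.
The 6×15 boundary matrix has rank 5 and Smith normal form diag(1,1,1,1,1).

The boundary map ∂_2: C_2 → C_1 maps a triangle to the signed sum of its edges. For instance
  ∂[2,3,4] = [3,4] − [2,4] + [2,3],
  ∂[1,2,3] = [2,3] − [1,3] + [1,2].
The 15×10 boundary matrix has rank 10 and Smith normal form diag(1,1,1,1,1,1,1,1,1,2).

Reading off H_k = ker ∂_k / im ∂_{k+1}:

  H_0: rank C_0 − rank ∂_1 = 6 − 5 = 1, and the invariant factors of ∂_1 are all 1, so H_0 = Z.
  H_1: rank ker ∂_1 − rank ∂_2 = (15 − 5) − 10 = 0, and ∂_2 has invariant factor 2 > 1, so H_1 = Z/2.
  H_2: rank ker ∂_2 − rank ∂_3 = (10 − 10) − 0 = 0, and there is no ∂_3, so H_2 = 0.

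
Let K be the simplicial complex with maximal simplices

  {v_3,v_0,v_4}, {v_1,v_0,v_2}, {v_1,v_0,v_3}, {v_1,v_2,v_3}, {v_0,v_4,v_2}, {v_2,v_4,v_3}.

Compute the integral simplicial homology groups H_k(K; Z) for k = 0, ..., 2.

Fix the vertex order v_0 < v_1 < v_2 < v_3 < v_4 and write every simplex with vertices in increasing order. Then dim K = 2 and the simplices of K are:

  0-simplices (5): [v_0], [v_1], [v_2], [v_3], [v_4]
  1-simplices (9): [v_0,v_1], [v_0,v_2], [v_0,v_3], [v_0,v_4], [v_1,v_2], [v_1,v_3], [v_2,v_3], [v_2,v_4], [v_3,v_4]
  2-simplices (6): [v_0,v_1,v_2], [v_0,v_1,v_3], [v_0,v_2,v_4], [v_0,v_3,v_4], [v_1,v_2,v_3], [v_2,v_3,v_4]

so the chain groups are C_0 ≅ Z^5, C_1 ≅ Z^9, C_2 ≅ Z^6.

The boundary map ∂_1: C_1 → C_0 sends each edge [p,q] (with p < q) to q − p. For instance
  ∂[v_3,v_4] = [v_4] − [v_3].
The 5×9 boundary matrix has rank 4 and Smith normal form diag(1,1,1,1).

Boundary ∂_2: C_2 → C_1 sends each 2-simplex [p,q,r] to [q,r] − [p,r] + [p,q]. For instance
  ∂[v_2,v_3,v_4] = [v_3,v_4] − [v_2,v_4] + [v_2,v_3],
  ∂[v_0,v_3,v_4] = [v_3,v_4] − [v_0,v_4] + [v_0,v_3].
The resulting 9×6 matrix has rank 5, and its Smith normal form has invariant factors (1,1,1,1,1).

Reading off H_k = ker ∂_k / im ∂_{k+1}:

  H_0: rank C_0 − rank ∂_1 = 5 − 4 = 1, and the invariant factors of ∂_1 are all 1, so H_0 = Z.
  H_1: rank ker ∂_1 − rank ∂_2 = (9 − 4) − 5 = 0, and the invariant factors of ∂_2 are all 1, so H_1 = 0.
  H_2: rank ker ∂_2 − rank ∂_3 = (6 − 5) − 0 = 1, and there is no ∂_3, so H_2 = Z.

(K is a triangulation of the 2-sphere S^2.)

H_0 = Z,  H_1 = 0,  H_2 = Z.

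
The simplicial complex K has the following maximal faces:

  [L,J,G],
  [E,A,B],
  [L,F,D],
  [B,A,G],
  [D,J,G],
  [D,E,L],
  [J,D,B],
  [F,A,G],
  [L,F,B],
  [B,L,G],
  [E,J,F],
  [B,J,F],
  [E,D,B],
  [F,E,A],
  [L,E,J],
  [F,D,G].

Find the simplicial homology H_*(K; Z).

H_0 ≅ Z,  H_1 ≅ Z^2,  H_2 ≅ Z.

Take the total order A < B < D < E < F < G < J < L on the vertex set. Then K (dimension 2) consists of the simplices:

  0-simplices (8): A, B, D, E, F, G, J, L
  1-simplices (24): AB, AE, AF, AG, BD, BE, BF, BG, BJ, BL, DE, DF, DG, DJ, DL, EF, EJ, EL, FG, FJ, FL, GJ, GL, JL
  2-simplices (16): ABE, ABG, AEF, AFG, BDE, BDJ, BFJ, BFL, BGL, DEL, DFG, DFL, DGJ, EFJ, EJL, GJL

Hence C_0 ≅ Z^8, C_1 ≅ Z^24, C_2 ≅ Z^16.

Boundary ∂_1: C_1 → C_0 maps an edge to its endpoints' difference, ∂[p,q] = q − p. For instance
  ∂AF = F − A.
This gives a 8×24 integer matrix of rank 7; reducing to Smith normal form yields diagonal entries (1,1,1,1,1,1,1).

Boundary ∂_2: C_2 → C_1 acts by ∂[p,q,r] = [q,r] − [p,r] + [p,q]. For instance
  ∂BDE = DE − BE + BD,
  ∂DFG = FG − DG + DF.
The 24×16 boundary matrix has rank 15 and Smith normal form diag(1,1,1,1,1,1,1,1,1,1,1,1,1,1,1).

Now H_k = ker ∂_k / im ∂_{k+1}, so:

  H_0: rank C_0 − rank ∂_1 = 8 − 7 = 1, and the invariant factors of ∂_1 are all 1, so H_0 = Z.
  H_1: rank ker ∂_1 − rank ∂_2 = (24 − 7) − 15 = 2, and the invariant factors of ∂_2 are all 1, so H_1 = Z^2.
  H_2: rank ker ∂_2 − rank ∂_3 = (16 − 15) − 0 = 1, and there is no ∂_3, so H_2 = Z.

(K is a triangulation of the torus T^2.)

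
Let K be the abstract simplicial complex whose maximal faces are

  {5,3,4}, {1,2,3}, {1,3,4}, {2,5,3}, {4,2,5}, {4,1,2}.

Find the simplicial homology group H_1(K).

Fix the vertex order 1 < 2 < 3 < 4 < 5 and write every simplex with vertices in increasing order. Then dim K = 2 and the simplices of K are:

  0-simplices (5): [1], [2], [3], [4], [5]
  1-simplices (9): [1,2], [1,3], [1,4], [2,3], [2,4], [2,5], [3,4], [3,5], [4,5]
  2-simplices (6): [1,2,3], [1,2,4], [1,3,4], [2,3,5], [2,4,5], [3,4,5]

giving chain groups C_0 ≅ Z^5, C_1 ≅ Z^9, C_2 ≅ Z^6.

Boundary ∂_1: C_1 → C_0 sends each edge [p,q] (with p < q) to q − p.
The 5×9 boundary matrix has rank 4 and Smith normal form diag(1,1,1,1).

Boundary ∂_2: C_2 → C_1 maps a triangle to the signed sum of its edges. For instance
  ∂[1,3,4] = [3,4] − [1,4] + [1,3],
  ∂[1,2,3] = [2,3] − [1,3] + [1,2].
The 9×6 boundary matrix has rank 5 and Smith normal form diag(1,1,1,1,1).

Computing H_k = (kernel of ∂_k) / (image of ∂_{k+1}):

  H_1: rank ker ∂_1 − rank ∂_2 = (9 − 4) − 5 = 0, and the invariant factors of ∂_2 are all 1, so H_1 ≅ 0.

(K is a triangulation of the 2-sphere S^2.)

H_1 = 0.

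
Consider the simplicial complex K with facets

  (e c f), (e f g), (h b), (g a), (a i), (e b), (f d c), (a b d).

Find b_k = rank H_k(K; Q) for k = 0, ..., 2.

b_0 = 1, b_1 = 2, b_2 = 0.

Fix the vertex order a < b < c < d < e < f < g < h < i and write every simplex with vertices in increasing order. Then dim K = 2 and the simplices of K are:

  0-simplices (9): a, b, c, d, e, f, g, h, i
  1-simplices (14): ab, ad, ag, ai, bd, be, bh, cd, ce, cf, df, ef, eg, fg
  2-simplices (4): abd, cdf, cef, efg

so the chain groups are C_0 ≅ Z^9, C_1 ≅ Z^14, C_2 ≅ Z^4.

The boundary map ∂_1: C_1 → C_0 maps an edge to its endpoints' difference, ∂[p,q] = q − p. For instance
  ∂ce = e − c.
This gives a 9×14 integer matrix of rank 8; reducing to Smith normal form yields diagonal entries (1,1,1,1,1,1,1,1).

The boundary map ∂_2: C_2 → C_1 sends each 2-simplex [p,q,r] to [q,r] − [p,r] + [p,q]. For instance
  ∂abd = bd − ad + ab,
  ∂cdf = df − cf + cd.
As a 14×4 matrix over Z this has rank 4, with invariant factors (1,1,1,1).

Computing H_k = (kernel of ∂_k) / (image of ∂_{k+1}):

  H_0: rank C_0 − rank ∂_1 = 9 − 8 = 1, and the invariant factors of ∂_1 are all 1, so H_0 ≅ Z.
  H_1: rank ker ∂_1 − rank ∂_2 = (14 − 8) − 4 = 2, and the invariant factors of ∂_2 are all 1, so H_1 ≅ Z^2.
  H_2: rank ker ∂_2 − rank ∂_3 = (4 − 4) − 0 = 0, and there is no ∂_3, so H_2 ≅ 0.

Hence the Betti numbers are b_0 = 1, b_1 = 2, b_2 = 0.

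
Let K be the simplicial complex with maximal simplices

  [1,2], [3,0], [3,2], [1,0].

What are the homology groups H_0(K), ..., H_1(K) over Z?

H_0 ≅ Z,  H_1 ≅ Z.

Order the vertices as 0 < 1 < 2 < 3. Listing each simplex with vertices in this order, K has dimension 1 with simplices:

  0-simplices (4): [0], [1], [2], [3]
  1-simplices (4): [0,1], [0,3], [1,2], [2,3]

giving chain groups C_0 ≅ Z^4, C_1 ≅ Z^4.

∂_1: C_1 → C_0 sends each edge [p,q] (with p < q) to q − p.
As a 4×4 matrix over Z this has rank 3, with invariant factors (1,1,1).

From H_k ≅ ker(∂_k) / im(∂_{k+1}) we obtain:

  H_0: rank C_0 − rank ∂_1 = 4 − 3 = 1, and the invariant factors of ∂_1 are all 1, so H_0 ≅ Z.
  H_1: rank ker ∂_1 − rank ∂_2 = (4 − 3) − 0 = 1, and there is no ∂_2, so H_1 ≅ Z.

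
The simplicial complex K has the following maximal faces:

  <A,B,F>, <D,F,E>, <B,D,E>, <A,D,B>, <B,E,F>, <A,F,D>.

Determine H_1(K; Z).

Fix the vertex order A < B < D < E < F and write every simplex with vertices in increasing order. Then dim K = 2 and the simplices of K are:

  0-simplices (5): A, B, D, E, F
  1-simplices (9): AB, AD, AF, BD, BE, BF, DE, DF, EF
  2-simplices (6): ABD, ABF, ADF, BDE, BEF, DEF

giving chain groups C_0 ≅ Z^5, C_1 ≅ Z^9, C_2 ≅ Z^6.

The boundary map ∂_1: C_1 → C_0 sends each edge [p,q] (with p < q) to q − p. For instance
  ∂AF = F − A.
The 5×9 boundary matrix has rank 4 and Smith normal form diag(1,1,1,1).

Boundary ∂_2: C_2 → C_1 acts by ∂[p,q,r] = [q,r] − [p,r] + [p,q]. For instance
  ∂BDE = DE − BE + BD,
  ∂DEF = EF − DF + DE.
This gives a 9×6 integer matrix of rank 5; reducing to Smith normal form yields diagonal entries (1,1,1,1,1).

From H_k ≅ ker(∂_k) / im(∂_{k+1}) we obtain:

  H_1: rank ker ∂_1 − rank ∂_2 = (9 − 4) − 5 = 0, and the invariant factors of ∂_2 are all 1, so H_1 ≅ 0.

H_1 = 0.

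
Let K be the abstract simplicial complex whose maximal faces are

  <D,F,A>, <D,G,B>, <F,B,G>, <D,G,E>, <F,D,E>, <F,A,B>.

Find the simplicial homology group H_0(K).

H_0 ≅ Z.

Order the vertices as A < B < D < E < F < G. Listing each simplex with vertices in this order, K has dimension 2 with simplices:

  0-simplices (6): A, B, D, E, F, G
  1-simplices (12): AB, AD, AF, BD, BF, BG, DE, DF, DG, EF, EG, FG
  2-simplices (6): ABF, ADF, BDG, BFG, DEF, DEG

Hence C_0 ≅ Z^6, C_1 ≅ Z^12, C_2 ≅ Z^6.

∂_1: C_1 → C_0 sends each edge [p,q] (with p < q) to q − p. For instance
  ∂BG = G − B.
As a 6×12 matrix over Z this has rank 5, with invariant factors (1,1,1,1,1).

∂_2: C_2 → C_1 sends each 2-simplex [p,q,r] to [q,r] − [p,r] + [p,q]. For instance
  ∂DEG = EG − DG + DE,
  ∂ABF = BF − AF + AB.
The 12×6 boundary matrix has rank 6 and Smith normal form diag(1,1,1,1,1,1).

Computing H_k = (kernel of ∂_k) / (image of ∂_{k+1}):

  H_0: rank C_0 − rank ∂_1 = 6 − 5 = 1, and the invariant factors of ∂_1 are all 1, so H_0 ≅ Z.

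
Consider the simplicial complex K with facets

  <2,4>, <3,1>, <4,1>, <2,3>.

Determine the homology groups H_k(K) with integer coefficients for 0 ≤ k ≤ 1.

H_0 ≅ Z,  H_1 ≅ Z.

Fix the vertex order 1 < 2 < 3 < 4 and write every simplex with vertices in increasing order. Then dim K = 1 and the simplices of K are:

  0-simplices (4): [1], [2], [3], [4]
  1-simplices (4): [1,3], [1,4], [2,3], [2,4]

giving chain groups C_0 ≅ Z^4, C_1 ≅ Z^4.

∂_1: C_1 → C_0 sends each edge [p,q] (with p < q) to q − p.
As a 4×4 matrix over Z this has rank 3, with invariant factors (1,1,1).

Now H_k = ker ∂_k / im ∂_{k+1}, so:

  H_0: rank C_0 − rank ∂_1 = 4 − 3 = 1, and the invariant factors of ∂_1 are all 1, so H_0 ≅ Z.
  H_1: rank ker ∂_1 − rank ∂_2 = (4 − 3) − 0 = 1, and there is no ∂_2, so H_1 ≅ Z.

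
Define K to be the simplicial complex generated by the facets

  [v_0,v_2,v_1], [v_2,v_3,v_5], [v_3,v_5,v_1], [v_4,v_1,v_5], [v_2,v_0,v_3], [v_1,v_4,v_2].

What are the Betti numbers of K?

b_0 = 1, b_1 = 1, b_2 = 0.

We work with the vertex ordering v_0 < v_1 < v_2 < v_3 < v_4 < v_5. The simplices of K, each written with vertices in increasing order, are:

  0-simplices (6): [v_0], [v_1], [v_2], [v_3], [v_4], [v_5]
  1-simplices (12): [v_0,v_1], [v_0,v_2], [v_0,v_3], [v_1,v_2], [v_1,v_3], [v_1,v_4], [v_1,v_5], [v_2,v_3], [v_2,v_4], [v_2,v_5], [v_3,v_5], [v_4,v_5]
  2-simplices (6): [v_0,v_1,v_2], [v_0,v_2,v_3], [v_1,v_2,v_4], [v_1,v_3,v_5], [v_1,v_4,v_5], [v_2,v_3,v_5]

Hence C_0 ≅ Z^6, C_1 ≅ Z^12, C_2 ≅ Z^6.

∂_1: C_1 → C_0 is given by ∂[p,q] = [q] − [p]. For instance
  ∂[v_0,v_1] = [v_1] − [v_0].
As a 6×12 matrix over Z this has rank 5, with invariant factors (1,1,1,1,1).

Boundary ∂_2: C_2 → C_1 acts by ∂[p,q,r] = [q,r] − [p,r] + [p,q]. For instance
  ∂[v_1,v_2,v_4] = [v_2,v_4] − [v_1,v_4] + [v_1,v_2],
  ∂[v_2,v_3,v_5] = [v_3,v_5] − [v_2,v_5] + [v_2,v_3].
As a 12×6 matrix over Z this has rank 6, with invariant factors (1,1,1,1,1,1).

Computing H_k = (kernel of ∂_k) / (image of ∂_{k+1}):

  H_0: rank C_0 − rank ∂_1 = 6 − 5 = 1, and the invariant factors of ∂_1 are all 1, so H_0 = Z.
  H_1: rank ker ∂_1 − rank ∂_2 = (12 − 5) − 6 = 1, and the invariant factors of ∂_2 are all 1, so H_1 = Z.
  H_2: rank ker ∂_2 − rank ∂_3 = (6 − 6) − 0 = 0, and there is no ∂_3, so H_2 = 0.

Hence the Betti numbers are b_0 = 1, b_1 = 1, b_2 = 0.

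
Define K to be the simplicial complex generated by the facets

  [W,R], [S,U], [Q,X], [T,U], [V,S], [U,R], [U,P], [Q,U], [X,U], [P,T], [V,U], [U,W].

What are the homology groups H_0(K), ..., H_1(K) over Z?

We work with the vertex ordering P < Q < R < S < T < U < V < W < X. The simplices of K, each written with vertices in increasing order, are:

  0-simplices (9): P, Q, R, S, T, U, V, W, X
  1-simplices (12): PT, PU, QU, QX, RU, RW, SU, SV, TU, UV, UW, UX

Hence C_0 ≅ Z^9, C_1 ≅ Z^12.

∂_1: C_1 → C_0 is given by ∂[p,q] = [q] − [p].
This gives a 9×12 integer matrix of rank 8; reducing to Smith normal form yields diagonal entries (1,1,1,1,1,1,1,1).

Computing H_k = (kernel of ∂_k) / (image of ∂_{k+1}):

  H_0: rank C_0 − rank ∂_1 = 9 − 8 = 1, and the invariant factors of ∂_1 are all 1, so H_0 = Z.
  H_1: rank ker ∂_1 − rank ∂_2 = (12 − 8) − 0 = 4, and there is no ∂_2, so H_1 = Z^4.

As a check, the Euler characteristic is 9 − 12 = -3, which agrees with 1 − 4 = -3.

H_0 = Z,  H_1 = Z^4.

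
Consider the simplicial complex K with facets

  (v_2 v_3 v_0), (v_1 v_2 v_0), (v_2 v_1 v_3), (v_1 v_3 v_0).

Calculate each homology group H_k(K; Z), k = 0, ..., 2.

H_0 ≅ Z,  H_1 = 0,  H_2 ≅ Z.

Order the vertices as v_0 < v_1 < v_2 < v_3. Listing each simplex with vertices in this order, K has dimension 2 with simplices:

  0-simplices (4): [v_0], [v_1], [v_2], [v_3]
  1-simplices (6): [v_0,v_1], [v_0,v_2], [v_0,v_3], [v_1,v_2], [v_1,v_3], [v_2,v_3]
  2-simplices (4): [v_0,v_1,v_2], [v_0,v_1,v_3], [v_0,v_2,v_3], [v_1,v_2,v_3]

so the chain groups are C_0 ≅ Z^4, C_1 ≅ Z^6, C_2 ≅ Z^4.

Boundary ∂_1: C_1 → C_0 maps an edge to its endpoints' difference, ∂[p,q] = q − p. For instance
  ∂[v_0,v_3] = [v_3] − [v_0].
The resulting 4×6 matrix has rank 3, and its Smith normal form has invariant factors (1,1,1).

Boundary ∂_2: C_2 → C_1 acts by ∂[p,q,r] = [q,r] − [p,r] + [p,q]. For instance
  ∂[v_0,v_1,v_3] = [v_1,v_3] − [v_0,v_3] + [v_0,v_1],
  ∂[v_1,v_2,v_3] = [v_2,v_3] − [v_1,v_3] + [v_1,v_2].
The 6×4 boundary matrix has rank 3 and Smith normal form diag(1,1,1).

Reading off H_k = ker ∂_k / im ∂_{k+1}:

  H_0: rank C_0 − rank ∂_1 = 4 − 3 = 1, and the invariant factors of ∂_1 are all 1, so H_0 = Z.
  H_1: rank ker ∂_1 − rank ∂_2 = (6 − 3) − 3 = 0, and the invariant factors of ∂_2 are all 1, so H_1 = 0.
  H_2: rank ker ∂_2 − rank ∂_3 = (4 − 3) − 0 = 1, and there is no ∂_3, so H_2 = Z.

As a check, the Euler characteristic is 4 − 6 + 4 = 2, which agrees with 1 − 0 + 1 = 2.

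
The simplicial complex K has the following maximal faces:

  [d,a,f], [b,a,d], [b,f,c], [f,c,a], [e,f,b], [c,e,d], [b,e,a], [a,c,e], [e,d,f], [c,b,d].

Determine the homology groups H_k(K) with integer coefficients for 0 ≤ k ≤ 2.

H_0 = Z,  H_1 = Z/2,  H_2 = 0.

Order the vertices as a < b < c < d < e < f. Listing each simplex with vertices in this order, K has dimension 2 with simplices:

  0-simplices (6): a, b, c, d, e, f
  1-simplices (15): ab, ac, ad, ae, af, bc, bd, be, bf, cd, ce, cf, de, df, ef
  2-simplices (10): abd, abe, ace, acf, adf, bcd, bcf, bef, cde, def

so the chain groups are C_0 ≅ Z^6, C_1 ≅ Z^15, C_2 ≅ Z^10.

Boundary ∂_1: C_1 → C_0 maps an edge to its endpoints' difference, ∂[p,q] = q − p. For instance
  ∂ae = e − a.
As a 6×15 matrix over Z this has rank 5, with invariant factors (1,1,1,1,1).

Boundary ∂_2: C_2 → C_1 maps a triangle to the signed sum of its edges. For instance
  ∂cde = de − ce + cd,
  ∂bcf = cf − bf + bc.
This gives a 15×10 integer matrix of rank 10; reducing to Smith normal form yields diagonal entries (1,1,1,1,1,1,1,1,1,2).

Reading off H_k = ker ∂_k / im ∂_{k+1}:

  H_0: rank C_0 − rank ∂_1 = 6 − 5 = 1, and the invariant factors of ∂_1 are all 1, so H_0 ≅ Z.
  H_1: rank ker ∂_1 − rank ∂_2 = (15 − 5) − 10 = 0, and ∂_2 has invariant factor 2 > 1, so H_1 ≅ Z/2.
  H_2: rank ker ∂_2 − rank ∂_3 = (10 − 10) − 0 = 0, and there is no ∂_3, so H_2 ≅ 0.

(K is a triangulation of the real projective plane RP^2.)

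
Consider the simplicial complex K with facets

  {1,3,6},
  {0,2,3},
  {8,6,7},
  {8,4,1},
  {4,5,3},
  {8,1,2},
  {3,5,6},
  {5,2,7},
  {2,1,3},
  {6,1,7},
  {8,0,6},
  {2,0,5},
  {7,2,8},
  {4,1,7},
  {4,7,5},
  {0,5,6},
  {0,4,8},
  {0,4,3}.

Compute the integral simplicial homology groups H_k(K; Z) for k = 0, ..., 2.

Take the total order 0 < 1 < 2 < 3 < 4 < 5 < 6 < 7 < 8 on the vertex set. Then K (dimension 2) consists of the simplices:

  0-simplices (9): [0], [1], [2], [3], [4], [5], [6], [7], [8]
  1-simplices (27): (27 of them)
  2-simplices (18): [0,2,3], [0,2,5], [0,3,4], [0,4,8], [0,5,6], [0,6,8], [1,2,3], [1,2,8], [1,3,6], [1,4,7], [1,4,8], [1,6,7], [2,5,7], [2,7,8], [3,4,5], [3,5,6], [4,5,7], [6,7,8]

Hence C_0 ≅ Z^9, C_1 ≅ Z^27, C_2 ≅ Z^18.

∂_1: C_1 → C_0 is given by ∂[p,q] = [q] − [p]. For instance
  ∂[4,7] = [7] − [4].
The resulting 9×27 matrix has rank 8, and its Smith normal form has invariant factors (1,1,1,1,1,1,1,1).

The boundary map ∂_2: C_2 → C_1 sends each 2-simplex [p,q,r] to [q,r] − [p,r] + [p,q]. For instance
  ∂[1,2,8] = [2,8] − [1,8] + [1,2],
  ∂[2,7,8] = [7,8] − [2,8] + [2,7].
As a 27×18 matrix over Z this has rank 18, with invariant factors (1,1,1,1,1,1,1,1,1,1,1,1,1,1,1,1,1,2).

Reading off H_k = ker ∂_k / im ∂_{k+1}:

  H_0: rank C_0 − rank ∂_1 = 9 − 8 = 1, and the invariant factors of ∂_1 are all 1, so H_0 ≅ Z.
  H_1: rank ker ∂_1 − rank ∂_2 = (27 − 8) − 18 = 1, and ∂_2 has invariant factor 2 > 1, so H_1 ≅ Z ⊕ Z/2Z.
  H_2: rank ker ∂_2 − rank ∂_3 = (18 − 18) − 0 = 0, and there is no ∂_3, so H_2 ≅ 0.

(K is a triangulation of the Klein bottle.)

H_0 = Z,  H_1 = Z ⊕ Z/2Z,  H_2 = 0.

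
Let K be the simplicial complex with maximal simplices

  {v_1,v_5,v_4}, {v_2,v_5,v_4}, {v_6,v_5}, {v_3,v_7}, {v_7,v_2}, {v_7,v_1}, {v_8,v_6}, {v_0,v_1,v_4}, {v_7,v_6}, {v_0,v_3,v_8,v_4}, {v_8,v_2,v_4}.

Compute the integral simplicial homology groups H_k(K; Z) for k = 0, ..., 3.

Take the total order v_0 < v_1 < v_2 < v_3 < v_4 < v_5 < v_6 < v_7 < v_8 on the vertex set. Then K (dimension 3) consists of the simplices:

  0-simplices (9): [v_0], [v_1], [v_2], [v_3], [v_4], [v_5], [v_6], [v_7], [v_8]
  1-simplices (19): (19 of them)
  2-simplices (8): [v_0,v_1,v_4], [v_0,v_3,v_4], [v_0,v_3,v_8], [v_0,v_4,v_8], [v_1,v_4,v_5], [v_2,v_4,v_5], [v_2,v_4,v_8], [v_3,v_4,v_8]
  3-simplices (1): [v_0,v_3,v_4,v_8]

giving chain groups C_0 ≅ Z^9, C_1 ≅ Z^19, C_2 ≅ Z^8, C_3 ≅ Z^1.

Boundary ∂_1: C_1 → C_0 sends each edge [p,q] (with p < q) to q − p. For instance
  ∂[v_6,v_8] = [v_8] − [v_6].
The 9×19 boundary matrix has rank 8 and Smith normal form diag(1,1,1,1,1,1,1,1).

Boundary ∂_2: C_2 → C_1 maps a triangle to the signed sum of its edges. For instance
  ∂[v_1,v_4,v_5] = [v_4,v_5] − [v_1,v_5] + [v_1,v_4],
  ∂[v_0,v_4,v_8] = [v_4,v_8] − [v_0,v_8] + [v_0,v_4].
The 19×8 boundary matrix has rank 7 and Smith normal form diag(1,1,1,1,1,1,1).

∂_3: C_3 → C_2 sends each 3-simplex σ to the alternating sum Σ_i (−1)^i (σ with its i-th vertex removed). For instance
  ∂[v_0,v_3,v_4,v_8] = [v_3,v_4,v_8] − [v_0,v_4,v_8] + [v_0,v_3,v_8] − [v_0,v_3,v_4].
The 8×1 boundary matrix has rank 1 and Smith normal form diag(1).

From H_k ≅ ker(∂_k) / im(∂_{k+1}) we obtain:

  H_0: rank C_0 − rank ∂_1 = 9 − 8 = 1, and the invariant factors of ∂_1 are all 1, so H_0 = Z.
  H_1: rank ker ∂_1 − rank ∂_2 = (19 − 8) − 7 = 4, and the invariant factors of ∂_2 are all 1, so H_1 = Z^4.
  H_2: rank ker ∂_2 − rank ∂_3 = (8 − 7) − 1 = 0, and the invariant factors of ∂_3 are all 1, so H_2 = 0.
  H_3: rank ker ∂_3 − rank ∂_4 = (1 − 1) − 0 = 0, and there is no ∂_4, so H_3 = 0.

H_0 = Z,  H_1 = Z^4,  H_2 = 0,  H_3 = 0.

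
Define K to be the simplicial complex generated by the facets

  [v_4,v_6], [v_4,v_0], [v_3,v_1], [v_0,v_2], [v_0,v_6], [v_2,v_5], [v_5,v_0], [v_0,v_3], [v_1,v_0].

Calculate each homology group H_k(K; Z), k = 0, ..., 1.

K has 7 vertices, 9 edges.
rank ∂_0 = 0, rank ∂_1 = 6 ⇒ b_0 = 7 − 0 − 6 = 1; all invariant factors of ∂_1 are 1 so no torsion. So H_0 ≅ Z.
rank ∂_1 = 6, rank ∂_2 = 0 ⇒ b_1 = 9 − 6 − 0 = 3. So H_1 ≅ Z^3.

H_0 ≅ Z,  H_1 ≅ Z^3.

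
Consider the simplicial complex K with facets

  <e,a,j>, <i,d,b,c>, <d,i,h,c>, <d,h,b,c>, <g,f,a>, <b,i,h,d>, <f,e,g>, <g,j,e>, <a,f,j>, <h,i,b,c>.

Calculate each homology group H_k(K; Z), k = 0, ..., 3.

H_0 = Z^2,  H_1 = Z,  H_2 = 0,  H_3 = Z.

Take the total order a < b < c < d < e < f < g < h < i < j on the vertex set. Then K (dimension 3) consists of the simplices:

  0-simplices (10): a, b, c, d, e, f, g, h, i, j
  1-simplices (20): ae, af, ag, aj, bc, bd, bh, bi, cd, ch, ci, dh, di, ef, eg, ej, fg, fj, gj, hi
  2-simplices (15): aej, afg, afj, bcd, bch, bci, bdh, bdi, bhi, cdh, cdi, chi, dhi, efg, egj
  3-simplices (5): bcdh, bcdi, bchi, bdhi, cdhi

Hence C_0 ≅ Z^10, C_1 ≅ Z^20, C_2 ≅ Z^15, C_3 ≅ Z^5.

Boundary ∂_1: C_1 → C_0 sends each edge [p,q] (with p < q) to q − p.
The 10×20 boundary matrix has rank 8 and Smith normal form diag(1,1,1,1,1,1,1,1).

The boundary map ∂_2: C_2 → C_1 acts by ∂[p,q,r] = [q,r] − [p,r] + [p,q]. For instance
  ∂cdi = di − ci + cd,
  ∂bch = ch − bh + bc.
This gives a 20×15 integer matrix of rank 11; reducing to Smith normal form yields diagonal entries (1,1,1,1,1,1,1,1,1,1,1).

Boundary ∂_3: C_3 → C_2 sends each 3-simplex σ to the alternating sum Σ_i (−1)^i (σ with its i-th vertex removed). For instance
  ∂bcdh = cdh − bdh + bch − bcd,
  ∂bcdi = cdi − bdi + bci − bcd.
The resulting 15×5 matrix has rank 4, and its Smith normal form has invariant factors (1,1,1,1).

Reading off H_k = ker ∂_k / im ∂_{k+1}:

  H_0: rank C_0 − rank ∂_1 = 10 − 8 = 2, and the invariant factors of ∂_1 are all 1, so H_0 = Z^2.
  H_1: rank ker ∂_1 − rank ∂_2 = (20 − 8) − 11 = 1, and the invariant factors of ∂_2 are all 1, so H_1 = Z.
  H_2: rank ker ∂_2 − rank ∂_3 = (15 − 11) − 4 = 0, and the invariant factors of ∂_3 are all 1, so H_2 = 0.
  H_3: rank ker ∂_3 − rank ∂_4 = (5 − 4) − 0 = 1, and there is no ∂_4, so H_3 = Z.

As a check, the Euler characteristic is 10 − 20 + 15 − 5 = 0, which agrees with 2 − 1 + 0 − 1 = 0.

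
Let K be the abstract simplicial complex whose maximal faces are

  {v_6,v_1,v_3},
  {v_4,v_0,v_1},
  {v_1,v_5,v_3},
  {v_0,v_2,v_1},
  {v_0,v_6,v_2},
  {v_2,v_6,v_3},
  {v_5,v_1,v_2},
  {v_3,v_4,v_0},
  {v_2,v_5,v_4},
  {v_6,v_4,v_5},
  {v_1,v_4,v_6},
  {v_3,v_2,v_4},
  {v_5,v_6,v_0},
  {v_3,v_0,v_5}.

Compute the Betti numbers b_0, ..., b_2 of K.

b_0 = 1, b_1 = 2, b_2 = 1.

Order the vertices as v_0 < v_1 < v_2 < v_3 < v_4 < v_5 < v_6. Listing each simplex with vertices in this order, K has dimension 2 with simplices:

  0-simplices (7): [v_0], [v_1], [v_2], [v_3], [v_4], [v_5], [v_6]
  1-simplices (21): (21 of them)
  2-simplices (14): (14 of them)

giving chain groups C_0 ≅ Z^7, C_1 ≅ Z^21, C_2 ≅ Z^14.

Boundary ∂_1: C_1 → C_0 sends each edge [p,q] (with p < q) to q − p. For instance
  ∂[v_1,v_5] = [v_5] − [v_1].
This gives a 7×21 integer matrix of rank 6; reducing to Smith normal form yields diagonal entries (1,1,1,1,1,1).

∂_2: C_2 → C_1 acts by ∂[p,q,r] = [q,r] − [p,r] + [p,q]. For instance
  ∂[v_0,v_1,v_2] = [v_1,v_2] − [v_0,v_2] + [v_0,v_1],
  ∂[v_2,v_4,v_5] = [v_4,v_5] − [v_2,v_5] + [v_2,v_4].
This gives a 21×14 integer matrix of rank 13; reducing to Smith normal form yields diagonal entries (1,1,1,1,1,1,1,1,1,1,1,1,1).

Now H_k = ker ∂_k / im ∂_{k+1}, so:

  H_0: rank C_0 − rank ∂_1 = 7 − 6 = 1, and the invariant factors of ∂_1 are all 1, so H_0 = Z.
  H_1: rank ker ∂_1 − rank ∂_2 = (21 − 6) − 13 = 2, and the invariant factors of ∂_2 are all 1, so H_1 = Z^2.
  H_2: rank ker ∂_2 − rank ∂_3 = (14 − 13) − 0 = 1, and there is no ∂_3, so H_2 = Z.

As a check, the Euler characteristic is 7 − 21 + 14 = 0, which agrees with 1 − 2 + 1 = 0.
(K is a triangulation of the torus T^2.)

Hence the Betti numbers are b_0 = 1, b_1 = 2, b_2 = 1.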